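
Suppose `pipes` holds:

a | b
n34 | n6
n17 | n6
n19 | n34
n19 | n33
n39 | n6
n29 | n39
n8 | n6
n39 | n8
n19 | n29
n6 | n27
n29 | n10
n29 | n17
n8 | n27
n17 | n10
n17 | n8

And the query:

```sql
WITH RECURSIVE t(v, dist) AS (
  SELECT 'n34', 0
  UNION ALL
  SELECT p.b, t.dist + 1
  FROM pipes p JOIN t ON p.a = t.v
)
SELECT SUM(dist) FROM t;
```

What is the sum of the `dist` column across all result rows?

3

Base: (n34, dist=0).
Iteration 1: edges from {n34} -> (n6, dist=1).
Iteration 2: edges from {n6} -> (n27, dist=2).
Iteration 3: no outgoing edges from {n27}; recursion stops.
SUM(dist) = 0 + 1 + 2 = 3.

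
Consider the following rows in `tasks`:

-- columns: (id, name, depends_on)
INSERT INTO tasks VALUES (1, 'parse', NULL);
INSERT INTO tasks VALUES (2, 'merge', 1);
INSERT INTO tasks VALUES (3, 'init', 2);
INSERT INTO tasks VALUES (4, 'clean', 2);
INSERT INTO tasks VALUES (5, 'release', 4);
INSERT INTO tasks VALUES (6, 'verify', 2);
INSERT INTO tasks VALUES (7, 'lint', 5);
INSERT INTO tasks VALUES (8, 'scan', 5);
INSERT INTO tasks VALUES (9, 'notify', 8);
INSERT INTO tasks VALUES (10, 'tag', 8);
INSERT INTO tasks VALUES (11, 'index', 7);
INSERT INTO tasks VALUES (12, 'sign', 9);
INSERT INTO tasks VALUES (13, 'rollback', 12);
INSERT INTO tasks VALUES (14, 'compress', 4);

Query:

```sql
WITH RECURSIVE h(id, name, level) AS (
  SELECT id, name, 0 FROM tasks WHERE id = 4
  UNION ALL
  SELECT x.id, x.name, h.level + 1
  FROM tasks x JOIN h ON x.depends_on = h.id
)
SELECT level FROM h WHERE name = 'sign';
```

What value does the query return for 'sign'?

Base: id=4 (clean) at level 0.
Iteration 1: rows with depends_on in {4} -> release (id 5, level 1), compress (id 14, level 1).
Iteration 2: rows with depends_on in {5,14} -> lint (id 7, level 2), scan (id 8, level 2).
Iteration 3: rows with depends_on in {7,8} -> notify (id 9, level 3), tag (id 10, level 3), index (id 11, level 3).
Iteration 4: rows with depends_on in {9,10,11} -> sign (id 12, level 4).
Iteration 5: rows with depends_on in {12} -> rollback (id 13, level 5).
Iteration 6: no rows with depends_on in {13}; recursion stops.

4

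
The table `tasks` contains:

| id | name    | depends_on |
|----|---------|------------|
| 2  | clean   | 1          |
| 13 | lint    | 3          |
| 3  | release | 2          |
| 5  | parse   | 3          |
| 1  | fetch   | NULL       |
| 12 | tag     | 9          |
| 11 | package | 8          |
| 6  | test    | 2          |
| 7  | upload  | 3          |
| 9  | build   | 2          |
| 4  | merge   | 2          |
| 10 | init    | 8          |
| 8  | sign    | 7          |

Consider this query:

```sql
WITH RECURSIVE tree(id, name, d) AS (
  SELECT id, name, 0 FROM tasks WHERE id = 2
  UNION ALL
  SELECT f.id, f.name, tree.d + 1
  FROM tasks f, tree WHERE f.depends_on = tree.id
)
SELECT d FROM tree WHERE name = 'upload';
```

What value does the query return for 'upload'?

Base: id=2 (clean) at d 0.
Iteration 1: rows with depends_on in {2} -> release (id 3, d 1), merge (id 4, d 1), test (id 6, d 1), build (id 9, d 1).
Iteration 2: rows with depends_on in {3,4,6,9} -> parse (id 5, d 2), upload (id 7, d 2), tag (id 12, d 2), lint (id 13, d 2).
Iteration 3: rows with depends_on in {5,7,12,13} -> sign (id 8, d 3).
Iteration 4: rows with depends_on in {8} -> init (id 10, d 4), package (id 11, d 4).
Iteration 5: no rows with depends_on in {10,11}; recursion stops.

2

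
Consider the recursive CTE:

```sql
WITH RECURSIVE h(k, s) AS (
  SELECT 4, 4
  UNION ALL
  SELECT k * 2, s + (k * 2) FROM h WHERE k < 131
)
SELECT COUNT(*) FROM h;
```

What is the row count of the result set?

Base: k=4, s=4.
Iteration 1: 4 < 131 holds -> k = 4 * 2 = 8, s = 4 + 8 = 12.
Iteration 2: 8 < 131 holds -> k = 8 * 2 = 16, s = 12 + 16 = 28.
Iteration 3: 16 < 131 holds -> k = 16 * 2 = 32, s = 28 + 32 = 60.
Iteration 4: 32 < 131 holds -> k = 32 * 2 = 64, s = 60 + 64 = 124.
Iteration 5: 64 < 131 holds -> k = 64 * 2 = 128, s = 124 + 128 = 252.
Iteration 6: 128 < 131 holds -> k = 128 * 2 = 256, s = 252 + 256 = 508.
Iteration 7: 256 < 131 fails; recursion stops.
Total rows emitted: 7.

7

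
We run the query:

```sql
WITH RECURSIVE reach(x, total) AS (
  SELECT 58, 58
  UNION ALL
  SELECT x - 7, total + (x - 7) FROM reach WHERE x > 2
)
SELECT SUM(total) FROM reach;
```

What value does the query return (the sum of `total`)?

Base: x=58, total=58.
Iteration 1: 58 > 2 holds -> x = 58 - 7 = 51, total = 58 + 51 = 109.
Iteration 2: 51 > 2 holds -> x = 51 - 7 = 44, total = 109 + 44 = 153.
Iteration 3: 44 > 2 holds -> x = 44 - 7 = 37, total = 153 + 37 = 190.
Iteration 4: 37 > 2 holds -> x = 37 - 7 = 30, total = 190 + 30 = 220.
Iteration 5: 30 > 2 holds -> x = 30 - 7 = 23, total = 220 + 23 = 243.
Iteration 6: 23 > 2 holds -> x = 23 - 7 = 16, total = 243 + 16 = 259.
Iteration 7: 16 > 2 holds -> x = 16 - 7 = 9, total = 259 + 9 = 268.
Iteration 8: 9 > 2 holds -> x = 9 - 7 = 2, total = 268 + 2 = 270.
Iteration 9: 2 > 2 fails; recursion stops.
SUM(total) = 58 + 109 + 153 + 190 + 220 + 243 + 259 + 268 + 270 = 1770.

1770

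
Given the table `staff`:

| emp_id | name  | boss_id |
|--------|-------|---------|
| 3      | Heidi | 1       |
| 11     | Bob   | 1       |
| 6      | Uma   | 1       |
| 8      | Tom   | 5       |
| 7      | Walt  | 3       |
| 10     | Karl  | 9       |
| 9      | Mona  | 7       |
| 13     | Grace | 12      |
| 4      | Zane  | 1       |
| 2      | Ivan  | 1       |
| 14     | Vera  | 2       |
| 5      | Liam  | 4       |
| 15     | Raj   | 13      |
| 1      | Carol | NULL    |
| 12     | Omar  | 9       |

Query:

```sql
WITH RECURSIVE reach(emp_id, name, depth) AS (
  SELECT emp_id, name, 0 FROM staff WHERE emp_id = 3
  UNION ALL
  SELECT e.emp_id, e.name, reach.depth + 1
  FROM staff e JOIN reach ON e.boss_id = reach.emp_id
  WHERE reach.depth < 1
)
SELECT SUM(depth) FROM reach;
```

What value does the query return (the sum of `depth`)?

Base: emp_id=3 (Heidi) at depth 0.
Iteration 1: rows with boss_id in {3} -> Walt (id 7, depth 1).
Iteration 2: depth < 1 fails for all current rows; recursion stops.
SUM(depth) = 0 + 1 = 1.

1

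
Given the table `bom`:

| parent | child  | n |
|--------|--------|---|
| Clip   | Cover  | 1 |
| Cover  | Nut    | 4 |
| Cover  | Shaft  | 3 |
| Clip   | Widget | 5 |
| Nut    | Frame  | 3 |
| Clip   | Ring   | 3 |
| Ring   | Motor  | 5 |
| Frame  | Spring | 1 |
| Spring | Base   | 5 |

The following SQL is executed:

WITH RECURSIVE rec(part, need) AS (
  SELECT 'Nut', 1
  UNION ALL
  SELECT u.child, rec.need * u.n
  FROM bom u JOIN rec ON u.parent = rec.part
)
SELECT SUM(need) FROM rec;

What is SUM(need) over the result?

22

Base: (Nut, need=1).
Iteration 1: components of {Nut} -> Frame = 1*3 = 3.
Iteration 2: components of {Frame} -> Spring = 3*1 = 3.
Iteration 3: components of {Spring} -> Base = 3*5 = 15.
Iteration 4: no further components; recursion stops.
SUM(need) = 1 + 3 + 3 + 15 = 22.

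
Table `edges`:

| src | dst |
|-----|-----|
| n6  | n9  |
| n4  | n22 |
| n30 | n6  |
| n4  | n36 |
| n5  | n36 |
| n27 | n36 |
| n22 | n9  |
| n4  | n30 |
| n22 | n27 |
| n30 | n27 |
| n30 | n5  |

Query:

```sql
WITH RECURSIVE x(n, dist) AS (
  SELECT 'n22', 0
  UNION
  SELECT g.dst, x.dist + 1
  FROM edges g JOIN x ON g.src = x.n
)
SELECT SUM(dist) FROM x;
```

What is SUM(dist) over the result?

4

Base: (n22, dist=0).
Iteration 1: edges from {n22} -> (n27, dist=1), (n9, dist=1).
Iteration 2: edges from {n27,n9} -> (n36, dist=2).
Iteration 3: no outgoing edges from {n36}; recursion stops.
SUM(dist) = 0 + 1 + 1 + 2 = 4.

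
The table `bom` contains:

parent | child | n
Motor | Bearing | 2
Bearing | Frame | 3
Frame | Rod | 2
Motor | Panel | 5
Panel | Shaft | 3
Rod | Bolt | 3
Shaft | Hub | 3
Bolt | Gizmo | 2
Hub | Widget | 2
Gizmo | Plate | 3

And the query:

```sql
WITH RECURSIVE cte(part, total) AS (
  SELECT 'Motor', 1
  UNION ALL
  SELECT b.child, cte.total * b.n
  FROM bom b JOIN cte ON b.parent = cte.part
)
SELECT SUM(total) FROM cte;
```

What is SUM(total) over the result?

Base: (Motor, total=1).
Iteration 1: components of {Motor} -> Bearing = 1*2 = 2, Panel = 1*5 = 5.
Iteration 2: components of {Bearing,Panel} -> Frame = 2*3 = 6, Shaft = 5*3 = 15.
Iteration 3: components of {Frame,Shaft} -> Hub = 15*3 = 45, Rod = 6*2 = 12.
Iteration 4: components of {Hub,Rod} -> Bolt = 12*3 = 36, Widget = 45*2 = 90.
Iteration 5: components of {Bolt,Widget} -> Gizmo = 36*2 = 72.
Iteration 6: components of {Gizmo} -> Plate = 72*3 = 216.
Iteration 7: no further components; recursion stops.
SUM(total) = 1 + 2 + 5 + 6 + 15 + 12 + 45 + 36 + 90 + 72 + 216 = 500.

500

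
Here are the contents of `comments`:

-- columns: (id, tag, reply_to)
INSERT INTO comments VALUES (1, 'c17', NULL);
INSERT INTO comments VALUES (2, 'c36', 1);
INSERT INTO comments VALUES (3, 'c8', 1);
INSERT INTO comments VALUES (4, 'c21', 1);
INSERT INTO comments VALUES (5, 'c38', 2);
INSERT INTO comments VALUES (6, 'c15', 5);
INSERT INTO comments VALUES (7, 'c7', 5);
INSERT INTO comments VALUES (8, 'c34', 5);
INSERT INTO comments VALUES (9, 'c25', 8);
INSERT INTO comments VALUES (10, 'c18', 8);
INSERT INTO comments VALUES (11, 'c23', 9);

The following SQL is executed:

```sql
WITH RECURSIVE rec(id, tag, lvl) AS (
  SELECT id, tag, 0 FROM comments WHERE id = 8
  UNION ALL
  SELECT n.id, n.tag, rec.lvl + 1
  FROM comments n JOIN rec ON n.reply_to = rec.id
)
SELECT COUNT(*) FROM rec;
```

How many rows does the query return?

Base: id=8 (c34) at lvl 0.
Iteration 1: rows with reply_to in {8} -> c25 (id 9, lvl 1), c18 (id 10, lvl 1).
Iteration 2: rows with reply_to in {9,10} -> c23 (id 11, lvl 2).
Iteration 3: no rows with reply_to in {11}; recursion stops.
Total rows emitted: 4.

4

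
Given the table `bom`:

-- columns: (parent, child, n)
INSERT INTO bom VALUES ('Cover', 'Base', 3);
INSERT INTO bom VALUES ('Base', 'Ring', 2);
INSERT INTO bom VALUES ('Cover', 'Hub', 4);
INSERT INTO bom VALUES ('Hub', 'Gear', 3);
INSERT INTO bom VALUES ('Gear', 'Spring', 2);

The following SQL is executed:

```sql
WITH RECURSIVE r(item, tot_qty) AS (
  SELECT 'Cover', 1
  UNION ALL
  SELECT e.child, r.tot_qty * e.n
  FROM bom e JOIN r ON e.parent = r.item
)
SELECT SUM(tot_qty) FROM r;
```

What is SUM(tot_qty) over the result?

Base: (Cover, tot_qty=1).
Iteration 1: components of {Cover} -> Base = 1*3 = 3, Hub = 1*4 = 4.
Iteration 2: components of {Base,Hub} -> Gear = 4*3 = 12, Ring = 3*2 = 6.
Iteration 3: components of {Gear,Ring} -> Spring = 12*2 = 24.
Iteration 4: no further components; recursion stops.
SUM(tot_qty) = 1 + 3 + 4 + 6 + 12 + 24 = 50.

50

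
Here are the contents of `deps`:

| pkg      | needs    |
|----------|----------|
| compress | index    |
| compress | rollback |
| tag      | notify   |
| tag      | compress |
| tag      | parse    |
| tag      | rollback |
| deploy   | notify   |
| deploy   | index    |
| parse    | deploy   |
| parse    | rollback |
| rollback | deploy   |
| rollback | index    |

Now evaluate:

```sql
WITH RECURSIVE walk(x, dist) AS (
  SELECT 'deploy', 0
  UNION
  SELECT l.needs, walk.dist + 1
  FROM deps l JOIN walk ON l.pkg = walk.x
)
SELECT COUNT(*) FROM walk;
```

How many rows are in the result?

3

Base: (deploy, dist=0).
Iteration 1: edges from {deploy} -> (index, dist=1), (notify, dist=1).
Iteration 2: no outgoing edges from {index,notify}; recursion stops.
Total rows emitted: 3.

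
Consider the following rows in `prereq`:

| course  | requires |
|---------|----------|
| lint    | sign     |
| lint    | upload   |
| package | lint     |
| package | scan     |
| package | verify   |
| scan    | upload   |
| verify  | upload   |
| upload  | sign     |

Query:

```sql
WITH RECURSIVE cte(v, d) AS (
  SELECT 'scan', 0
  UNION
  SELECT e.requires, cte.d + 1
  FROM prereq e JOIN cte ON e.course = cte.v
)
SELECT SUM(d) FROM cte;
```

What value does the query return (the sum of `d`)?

Base: (scan, d=0).
Iteration 1: edges from {scan} -> (upload, d=1).
Iteration 2: edges from {upload} -> (sign, d=2).
Iteration 3: no outgoing edges from {sign}; recursion stops.
SUM(d) = 0 + 1 + 2 = 3.

3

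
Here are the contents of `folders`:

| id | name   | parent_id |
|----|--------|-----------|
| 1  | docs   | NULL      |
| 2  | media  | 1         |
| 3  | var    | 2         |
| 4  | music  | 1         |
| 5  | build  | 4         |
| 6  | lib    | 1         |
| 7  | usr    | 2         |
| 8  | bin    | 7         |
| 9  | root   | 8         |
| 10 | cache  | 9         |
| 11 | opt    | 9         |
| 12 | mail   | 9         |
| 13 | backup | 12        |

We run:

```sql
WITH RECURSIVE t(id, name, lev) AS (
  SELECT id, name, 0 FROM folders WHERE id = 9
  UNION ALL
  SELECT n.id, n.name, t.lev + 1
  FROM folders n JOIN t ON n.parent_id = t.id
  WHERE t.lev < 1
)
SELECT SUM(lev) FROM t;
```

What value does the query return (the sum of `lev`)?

Base: id=9 (root) at lev 0.
Iteration 1: rows with parent_id in {9} -> cache (id 10, lev 1), opt (id 11, lev 1), mail (id 12, lev 1).
Iteration 2: lev < 1 fails for all current rows; recursion stops.
SUM(lev) = 0 + 1 + 1 + 1 = 3.

3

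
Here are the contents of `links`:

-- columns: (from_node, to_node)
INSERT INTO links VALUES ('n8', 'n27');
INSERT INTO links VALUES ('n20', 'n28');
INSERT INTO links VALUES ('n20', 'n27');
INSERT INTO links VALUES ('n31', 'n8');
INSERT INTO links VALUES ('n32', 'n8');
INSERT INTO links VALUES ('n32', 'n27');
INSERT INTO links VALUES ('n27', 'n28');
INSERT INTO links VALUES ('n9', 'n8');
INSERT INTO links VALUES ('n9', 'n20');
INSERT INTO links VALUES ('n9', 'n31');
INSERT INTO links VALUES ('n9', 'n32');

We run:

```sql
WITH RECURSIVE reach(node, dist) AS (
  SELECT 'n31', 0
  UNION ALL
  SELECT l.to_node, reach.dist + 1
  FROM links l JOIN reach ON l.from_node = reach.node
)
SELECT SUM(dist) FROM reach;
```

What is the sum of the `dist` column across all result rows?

Base: (n31, dist=0).
Iteration 1: edges from {n31} -> (n8, dist=1).
Iteration 2: edges from {n8} -> (n27, dist=2).
Iteration 3: edges from {n27} -> (n28, dist=3).
Iteration 4: no outgoing edges from {n28}; recursion stops.
SUM(dist) = 0 + 1 + 2 + 3 = 6.

6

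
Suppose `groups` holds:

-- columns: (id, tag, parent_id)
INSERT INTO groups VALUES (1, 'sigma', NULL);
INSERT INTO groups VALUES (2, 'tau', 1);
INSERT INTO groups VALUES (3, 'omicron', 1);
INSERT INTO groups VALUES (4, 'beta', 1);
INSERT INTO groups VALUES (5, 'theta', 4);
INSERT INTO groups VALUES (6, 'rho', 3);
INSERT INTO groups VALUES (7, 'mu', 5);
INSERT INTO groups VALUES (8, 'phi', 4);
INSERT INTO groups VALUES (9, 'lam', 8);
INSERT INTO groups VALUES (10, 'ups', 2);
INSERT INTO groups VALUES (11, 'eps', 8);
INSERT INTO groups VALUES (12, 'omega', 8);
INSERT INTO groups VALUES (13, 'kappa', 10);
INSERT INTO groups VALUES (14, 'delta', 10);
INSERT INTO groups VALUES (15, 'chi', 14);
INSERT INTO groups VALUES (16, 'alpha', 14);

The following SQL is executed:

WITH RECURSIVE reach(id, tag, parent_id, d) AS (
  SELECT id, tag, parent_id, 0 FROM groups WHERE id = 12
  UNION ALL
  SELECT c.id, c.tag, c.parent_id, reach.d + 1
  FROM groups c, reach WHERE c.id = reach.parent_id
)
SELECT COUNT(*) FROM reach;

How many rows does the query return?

4

Base: id=12 (omega), parent_id=8, d 0.
Iteration 1: join on id=8 -> phi (id 8, parent_id=4, d 1).
Iteration 2: join on id=4 -> beta (id 4, parent_id=1, d 2).
Iteration 3: join on id=1 -> sigma (id 1, parent_id=NULL, d 3).
Iteration 4: parent_id is NULL; no match; recursion stops.
Total rows emitted: 4.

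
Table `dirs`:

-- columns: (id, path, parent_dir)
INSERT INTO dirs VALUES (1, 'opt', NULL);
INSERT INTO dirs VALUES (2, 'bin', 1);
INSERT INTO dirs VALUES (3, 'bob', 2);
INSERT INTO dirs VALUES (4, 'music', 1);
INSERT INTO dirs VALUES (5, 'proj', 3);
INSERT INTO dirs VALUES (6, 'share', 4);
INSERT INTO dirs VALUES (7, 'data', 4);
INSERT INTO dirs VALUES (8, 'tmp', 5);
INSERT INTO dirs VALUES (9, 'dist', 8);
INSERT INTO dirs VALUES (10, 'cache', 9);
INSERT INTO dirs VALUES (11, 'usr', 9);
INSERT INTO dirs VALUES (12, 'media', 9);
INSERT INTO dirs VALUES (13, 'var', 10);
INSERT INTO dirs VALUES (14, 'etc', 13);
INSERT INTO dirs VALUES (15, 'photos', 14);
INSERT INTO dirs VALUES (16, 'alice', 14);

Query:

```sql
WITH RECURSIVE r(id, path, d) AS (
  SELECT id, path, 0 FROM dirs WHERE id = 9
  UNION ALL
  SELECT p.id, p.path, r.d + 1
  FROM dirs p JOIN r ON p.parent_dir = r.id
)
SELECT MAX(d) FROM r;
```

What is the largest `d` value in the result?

4

Base: id=9 (dist) at d 0.
Iteration 1: rows with parent_dir in {9} -> cache (id 10, d 1), usr (id 11, d 1), media (id 12, d 1).
Iteration 2: rows with parent_dir in {10,11,12} -> var (id 13, d 2).
Iteration 3: rows with parent_dir in {13} -> etc (id 14, d 3).
Iteration 4: rows with parent_dir in {14} -> photos (id 15, d 4), alice (id 16, d 4).
Iteration 5: no rows with parent_dir in {15,16}; recursion stops.
d values: 0, 1, 1, 1, 2, 3, 4, 4; the maximum is 4.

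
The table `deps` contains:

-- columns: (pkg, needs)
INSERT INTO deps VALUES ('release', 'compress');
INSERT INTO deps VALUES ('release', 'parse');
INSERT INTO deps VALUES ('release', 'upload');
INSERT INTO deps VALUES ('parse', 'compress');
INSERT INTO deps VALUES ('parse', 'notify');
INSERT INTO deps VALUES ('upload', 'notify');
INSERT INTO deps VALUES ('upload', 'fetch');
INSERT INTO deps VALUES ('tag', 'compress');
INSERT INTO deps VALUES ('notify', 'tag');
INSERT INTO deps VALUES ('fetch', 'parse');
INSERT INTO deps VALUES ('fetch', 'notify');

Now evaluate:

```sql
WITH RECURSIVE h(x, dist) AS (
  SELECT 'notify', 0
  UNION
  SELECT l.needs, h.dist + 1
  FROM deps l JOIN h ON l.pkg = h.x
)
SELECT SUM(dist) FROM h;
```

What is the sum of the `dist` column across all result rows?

3

Base: (notify, dist=0).
Iteration 1: edges from {notify} -> (tag, dist=1).
Iteration 2: edges from {tag} -> (compress, dist=2).
Iteration 3: no outgoing edges from {compress}; recursion stops.
SUM(dist) = 0 + 1 + 2 = 3.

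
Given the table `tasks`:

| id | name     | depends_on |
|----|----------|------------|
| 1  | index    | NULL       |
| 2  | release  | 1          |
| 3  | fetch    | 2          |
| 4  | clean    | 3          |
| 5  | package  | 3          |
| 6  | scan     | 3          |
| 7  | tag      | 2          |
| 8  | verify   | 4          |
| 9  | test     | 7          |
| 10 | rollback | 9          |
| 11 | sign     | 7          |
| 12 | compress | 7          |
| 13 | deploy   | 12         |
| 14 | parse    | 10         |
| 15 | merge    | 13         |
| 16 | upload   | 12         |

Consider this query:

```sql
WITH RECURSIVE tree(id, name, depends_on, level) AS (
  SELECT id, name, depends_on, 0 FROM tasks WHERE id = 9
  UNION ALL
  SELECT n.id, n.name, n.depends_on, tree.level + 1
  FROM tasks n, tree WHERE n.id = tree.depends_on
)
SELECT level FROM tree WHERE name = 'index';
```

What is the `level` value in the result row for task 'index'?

3

Base: id=9 (test), depends_on=7, level 0.
Iteration 1: join on id=7 -> tag (id 7, depends_on=2, level 1).
Iteration 2: join on id=2 -> release (id 2, depends_on=1, level 2).
Iteration 3: join on id=1 -> index (id 1, depends_on=NULL, level 3).
Iteration 4: depends_on is NULL; no match; recursion stops.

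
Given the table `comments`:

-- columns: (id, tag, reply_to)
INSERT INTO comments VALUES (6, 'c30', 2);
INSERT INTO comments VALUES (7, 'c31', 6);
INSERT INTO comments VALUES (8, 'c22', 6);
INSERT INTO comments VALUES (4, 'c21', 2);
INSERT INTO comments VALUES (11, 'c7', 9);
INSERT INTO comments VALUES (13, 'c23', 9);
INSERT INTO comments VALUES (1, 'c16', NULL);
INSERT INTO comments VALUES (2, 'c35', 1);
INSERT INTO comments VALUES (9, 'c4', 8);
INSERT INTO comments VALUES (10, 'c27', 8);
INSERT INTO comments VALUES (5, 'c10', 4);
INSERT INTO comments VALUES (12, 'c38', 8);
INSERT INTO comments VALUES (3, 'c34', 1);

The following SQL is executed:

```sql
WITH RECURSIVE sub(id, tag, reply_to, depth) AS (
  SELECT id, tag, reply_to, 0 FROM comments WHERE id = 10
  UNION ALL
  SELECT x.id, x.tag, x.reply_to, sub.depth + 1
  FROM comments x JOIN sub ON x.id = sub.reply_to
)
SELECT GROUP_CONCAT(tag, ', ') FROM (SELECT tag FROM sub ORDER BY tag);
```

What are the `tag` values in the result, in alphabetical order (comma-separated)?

c16, c22, c27, c30, c35

Base: id=10 (c27), reply_to=8, depth 0.
Iteration 1: join on id=8 -> c22 (id 8, reply_to=6, depth 1).
Iteration 2: join on id=6 -> c30 (id 6, reply_to=2, depth 2).
Iteration 3: join on id=2 -> c35 (id 2, reply_to=1, depth 3).
Iteration 4: join on id=1 -> c16 (id 1, reply_to=NULL, depth 4).
Iteration 5: reply_to is NULL; no match; recursion stops.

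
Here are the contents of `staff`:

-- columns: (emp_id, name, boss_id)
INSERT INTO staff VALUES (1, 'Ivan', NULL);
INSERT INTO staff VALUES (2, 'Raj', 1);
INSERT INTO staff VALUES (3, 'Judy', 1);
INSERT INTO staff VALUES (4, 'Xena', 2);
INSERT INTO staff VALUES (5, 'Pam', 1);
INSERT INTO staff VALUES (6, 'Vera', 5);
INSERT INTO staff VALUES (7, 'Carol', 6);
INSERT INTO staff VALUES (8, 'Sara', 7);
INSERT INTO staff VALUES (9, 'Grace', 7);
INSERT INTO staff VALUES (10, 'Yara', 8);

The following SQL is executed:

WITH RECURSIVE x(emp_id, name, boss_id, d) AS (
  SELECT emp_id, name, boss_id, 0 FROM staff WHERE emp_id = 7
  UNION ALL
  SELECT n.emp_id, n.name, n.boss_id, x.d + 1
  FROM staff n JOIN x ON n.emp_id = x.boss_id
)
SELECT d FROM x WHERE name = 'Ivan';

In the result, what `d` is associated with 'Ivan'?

3

Base: emp_id=7 (Carol), boss_id=6, d 0.
Iteration 1: join on emp_id=6 -> Vera (id 6, boss_id=5, d 1).
Iteration 2: join on emp_id=5 -> Pam (id 5, boss_id=1, d 2).
Iteration 3: join on emp_id=1 -> Ivan (id 1, boss_id=NULL, d 3).
Iteration 4: boss_id is NULL; no match; recursion stops.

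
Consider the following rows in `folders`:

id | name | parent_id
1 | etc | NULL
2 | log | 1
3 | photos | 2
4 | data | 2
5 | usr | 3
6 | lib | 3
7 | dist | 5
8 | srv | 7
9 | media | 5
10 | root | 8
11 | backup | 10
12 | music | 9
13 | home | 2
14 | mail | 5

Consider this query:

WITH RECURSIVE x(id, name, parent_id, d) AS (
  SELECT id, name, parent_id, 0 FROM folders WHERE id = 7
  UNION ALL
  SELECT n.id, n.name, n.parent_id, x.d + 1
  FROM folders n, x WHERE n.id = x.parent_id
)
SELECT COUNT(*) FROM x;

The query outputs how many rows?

Base: id=7 (dist), parent_id=5, d 0.
Iteration 1: join on id=5 -> usr (id 5, parent_id=3, d 1).
Iteration 2: join on id=3 -> photos (id 3, parent_id=2, d 2).
Iteration 3: join on id=2 -> log (id 2, parent_id=1, d 3).
Iteration 4: join on id=1 -> etc (id 1, parent_id=NULL, d 4).
Iteration 5: parent_id is NULL; no match; recursion stops.
Total rows emitted: 5.

5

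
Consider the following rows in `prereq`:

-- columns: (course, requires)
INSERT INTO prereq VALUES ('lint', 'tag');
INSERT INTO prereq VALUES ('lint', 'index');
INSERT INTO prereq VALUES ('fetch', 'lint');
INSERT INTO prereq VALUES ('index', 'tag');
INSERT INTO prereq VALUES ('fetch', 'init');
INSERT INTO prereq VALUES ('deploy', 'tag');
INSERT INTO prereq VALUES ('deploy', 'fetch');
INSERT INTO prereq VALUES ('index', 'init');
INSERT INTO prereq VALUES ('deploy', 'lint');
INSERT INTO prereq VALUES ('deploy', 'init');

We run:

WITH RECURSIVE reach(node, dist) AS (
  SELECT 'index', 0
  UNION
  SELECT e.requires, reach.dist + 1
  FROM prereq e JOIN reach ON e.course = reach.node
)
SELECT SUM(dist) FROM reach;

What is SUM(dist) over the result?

2

Base: (index, dist=0).
Iteration 1: edges from {index} -> (init, dist=1), (tag, dist=1).
Iteration 2: no outgoing edges from {init,tag}; recursion stops.
SUM(dist) = 0 + 1 + 1 = 2.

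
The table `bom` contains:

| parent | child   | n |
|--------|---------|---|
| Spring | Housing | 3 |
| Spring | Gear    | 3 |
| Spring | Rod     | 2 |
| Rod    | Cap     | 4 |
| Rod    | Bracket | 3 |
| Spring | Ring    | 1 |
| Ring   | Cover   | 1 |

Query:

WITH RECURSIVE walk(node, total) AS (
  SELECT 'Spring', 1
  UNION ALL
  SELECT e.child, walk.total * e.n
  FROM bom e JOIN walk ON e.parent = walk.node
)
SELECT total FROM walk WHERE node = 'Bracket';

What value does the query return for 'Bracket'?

Base: (Spring, total=1).
Iteration 1: components of {Spring} -> Gear = 1*3 = 3, Housing = 1*3 = 3, Ring = 1*1 = 1, Rod = 1*2 = 2.
Iteration 2: components of {Gear,Housing,Ring,Rod} -> Bracket = 2*3 = 6, Cap = 2*4 = 8, Cover = 1*1 = 1.
Iteration 3: no further components; recursion stops.

6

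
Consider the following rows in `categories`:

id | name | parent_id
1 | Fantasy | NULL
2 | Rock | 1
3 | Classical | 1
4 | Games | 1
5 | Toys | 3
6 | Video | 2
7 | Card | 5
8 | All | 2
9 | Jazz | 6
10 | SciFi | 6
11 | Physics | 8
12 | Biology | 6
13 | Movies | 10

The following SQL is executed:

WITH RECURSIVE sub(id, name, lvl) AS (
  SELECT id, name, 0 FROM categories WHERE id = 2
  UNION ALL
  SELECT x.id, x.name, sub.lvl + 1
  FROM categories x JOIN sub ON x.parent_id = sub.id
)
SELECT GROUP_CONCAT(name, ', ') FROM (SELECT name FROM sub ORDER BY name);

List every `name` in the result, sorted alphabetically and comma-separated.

All, Biology, Jazz, Movies, Physics, Rock, SciFi, Video

Base: id=2 (Rock) at lvl 0.
Iteration 1: rows with parent_id in {2} -> Video (id 6, lvl 1), All (id 8, lvl 1).
Iteration 2: rows with parent_id in {6,8} -> Jazz (id 9, lvl 2), SciFi (id 10, lvl 2), Physics (id 11, lvl 2), Biology (id 12, lvl 2).
Iteration 3: rows with parent_id in {9,10,11,12} -> Movies (id 13, lvl 3).
Iteration 4: no rows with parent_id in {13}; recursion stops.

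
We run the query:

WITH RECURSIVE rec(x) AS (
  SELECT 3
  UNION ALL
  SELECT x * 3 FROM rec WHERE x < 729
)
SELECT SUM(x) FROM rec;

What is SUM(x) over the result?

1092

Base: x=3.
Iteration 1: 3 < 729 holds -> x = 3 * 3 = 9.
Iteration 2: 9 < 729 holds -> x = 9 * 3 = 27.
Iteration 3: 27 < 729 holds -> x = 27 * 3 = 81.
Iteration 4: 81 < 729 holds -> x = 81 * 3 = 243.
Iteration 5: 243 < 729 holds -> x = 243 * 3 = 729.
Iteration 6: 729 < 729 fails; recursion stops.
SUM(x) = 3 + 9 + 27 + 81 + 243 + 729 = 1092.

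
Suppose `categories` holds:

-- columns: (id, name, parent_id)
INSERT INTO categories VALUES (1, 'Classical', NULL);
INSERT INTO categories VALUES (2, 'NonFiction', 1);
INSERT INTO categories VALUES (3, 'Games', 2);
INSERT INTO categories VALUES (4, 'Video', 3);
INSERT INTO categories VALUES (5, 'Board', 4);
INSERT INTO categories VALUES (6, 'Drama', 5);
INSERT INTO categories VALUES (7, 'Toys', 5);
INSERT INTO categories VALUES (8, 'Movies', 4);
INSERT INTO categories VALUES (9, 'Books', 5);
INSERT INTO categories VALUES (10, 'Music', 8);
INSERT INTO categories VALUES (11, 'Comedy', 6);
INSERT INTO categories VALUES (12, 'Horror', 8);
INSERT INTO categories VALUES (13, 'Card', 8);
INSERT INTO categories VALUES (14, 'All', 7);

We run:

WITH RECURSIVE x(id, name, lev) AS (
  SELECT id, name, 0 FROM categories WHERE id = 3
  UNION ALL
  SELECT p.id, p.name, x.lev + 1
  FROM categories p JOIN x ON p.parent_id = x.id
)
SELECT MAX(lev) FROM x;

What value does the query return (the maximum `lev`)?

Base: id=3 (Games) at lev 0.
Iteration 1: rows with parent_id in {3} -> Video (id 4, lev 1).
Iteration 2: rows with parent_id in {4} -> Board (id 5, lev 2), Movies (id 8, lev 2).
Iteration 3: rows with parent_id in {5,8} -> Drama (id 6, lev 3), Toys (id 7, lev 3), Books (id 9, lev 3), Music (id 10, lev 3), Horror (id 12, lev 3), Card (id 13, lev 3).
Iteration 4: rows with parent_id in {6,7,9,10,12,13} -> Comedy (id 11, lev 4), All (id 14, lev 4).
Iteration 5: no rows with parent_id in {11,14}; recursion stops.
lev values: 0, 1, 2, 2, 3, 3, 3, 3, 3, 3, 4, 4; the maximum is 4.

4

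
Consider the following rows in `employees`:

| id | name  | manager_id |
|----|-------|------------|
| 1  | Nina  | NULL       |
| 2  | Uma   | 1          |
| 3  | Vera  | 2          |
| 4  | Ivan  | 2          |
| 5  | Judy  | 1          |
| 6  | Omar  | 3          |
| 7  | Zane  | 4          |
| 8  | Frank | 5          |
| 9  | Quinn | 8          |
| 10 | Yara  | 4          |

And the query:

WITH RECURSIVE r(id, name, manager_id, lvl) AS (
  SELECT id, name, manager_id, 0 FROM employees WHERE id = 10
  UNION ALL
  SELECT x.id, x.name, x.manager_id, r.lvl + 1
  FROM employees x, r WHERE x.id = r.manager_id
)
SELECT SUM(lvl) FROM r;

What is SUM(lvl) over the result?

6

Base: id=10 (Yara), manager_id=4, lvl 0.
Iteration 1: join on id=4 -> Ivan (id 4, manager_id=2, lvl 1).
Iteration 2: join on id=2 -> Uma (id 2, manager_id=1, lvl 2).
Iteration 3: join on id=1 -> Nina (id 1, manager_id=NULL, lvl 3).
Iteration 4: manager_id is NULL; no match; recursion stops.
SUM(lvl) = 0 + 1 + 2 + 3 = 6.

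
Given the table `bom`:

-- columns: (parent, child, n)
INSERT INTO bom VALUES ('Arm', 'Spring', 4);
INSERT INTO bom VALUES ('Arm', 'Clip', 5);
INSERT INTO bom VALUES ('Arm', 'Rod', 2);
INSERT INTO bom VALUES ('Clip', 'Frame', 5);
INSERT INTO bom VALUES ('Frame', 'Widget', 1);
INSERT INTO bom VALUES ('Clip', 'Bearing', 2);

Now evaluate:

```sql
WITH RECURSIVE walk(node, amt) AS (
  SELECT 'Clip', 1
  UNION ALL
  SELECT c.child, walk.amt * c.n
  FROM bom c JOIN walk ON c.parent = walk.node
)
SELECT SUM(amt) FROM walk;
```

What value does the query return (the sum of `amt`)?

13

Base: (Clip, amt=1).
Iteration 1: components of {Clip} -> Bearing = 1*2 = 2, Frame = 1*5 = 5.
Iteration 2: components of {Bearing,Frame} -> Widget = 5*1 = 5.
Iteration 3: no further components; recursion stops.
SUM(amt) = 1 + 5 + 2 + 5 = 13.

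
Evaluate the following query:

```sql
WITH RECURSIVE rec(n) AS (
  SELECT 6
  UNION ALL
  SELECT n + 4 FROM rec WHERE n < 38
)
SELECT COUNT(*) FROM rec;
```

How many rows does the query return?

Base: n=6.
Iteration 1: 6 < 38 holds -> n = 6 + 4 = 10.
Iteration 2: 10 < 38 holds -> n = 10 + 4 = 14.
Iteration 3: 14 < 38 holds -> n = 14 + 4 = 18.
Iteration 4: 18 < 38 holds -> n = 18 + 4 = 22.
Iteration 5: 22 < 38 holds -> n = 22 + 4 = 26.
Iteration 6: 26 < 38 holds -> n = 26 + 4 = 30.
Iteration 7: 30 < 38 holds -> n = 30 + 4 = 34.
Iteration 8: 34 < 38 holds -> n = 34 + 4 = 38.
Iteration 9: 38 < 38 fails; recursion stops.
Total rows emitted: 9.

9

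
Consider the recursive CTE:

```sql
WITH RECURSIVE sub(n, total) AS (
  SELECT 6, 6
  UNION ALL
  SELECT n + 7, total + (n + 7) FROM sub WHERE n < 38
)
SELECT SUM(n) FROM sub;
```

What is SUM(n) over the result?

Base: n=6, total=6.
Iteration 1: 6 < 38 holds -> n = 6 + 7 = 13, total = 6 + 13 = 19.
Iteration 2: 13 < 38 holds -> n = 13 + 7 = 20, total = 19 + 20 = 39.
Iteration 3: 20 < 38 holds -> n = 20 + 7 = 27, total = 39 + 27 = 66.
Iteration 4: 27 < 38 holds -> n = 27 + 7 = 34, total = 66 + 34 = 100.
Iteration 5: 34 < 38 holds -> n = 34 + 7 = 41, total = 100 + 41 = 141.
Iteration 6: 41 < 38 fails; recursion stops.
SUM(n) = 6 + 13 + 20 + 27 + 34 + 41 = 141.

141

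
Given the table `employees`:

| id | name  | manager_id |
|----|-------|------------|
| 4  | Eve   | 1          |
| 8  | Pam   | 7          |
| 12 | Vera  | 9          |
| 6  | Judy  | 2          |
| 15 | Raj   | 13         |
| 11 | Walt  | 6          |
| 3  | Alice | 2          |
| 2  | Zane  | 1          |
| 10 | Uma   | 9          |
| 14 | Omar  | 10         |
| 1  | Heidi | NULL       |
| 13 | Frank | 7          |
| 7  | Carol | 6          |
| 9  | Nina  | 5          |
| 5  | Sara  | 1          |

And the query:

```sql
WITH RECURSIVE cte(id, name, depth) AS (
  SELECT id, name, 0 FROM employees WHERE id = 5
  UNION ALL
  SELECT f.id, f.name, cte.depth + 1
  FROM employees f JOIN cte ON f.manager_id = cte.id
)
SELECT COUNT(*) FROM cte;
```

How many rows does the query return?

5

Base: id=5 (Sara) at depth 0.
Iteration 1: rows with manager_id in {5} -> Nina (id 9, depth 1).
Iteration 2: rows with manager_id in {9} -> Uma (id 10, depth 2), Vera (id 12, depth 2).
Iteration 3: rows with manager_id in {10,12} -> Omar (id 14, depth 3).
Iteration 4: no rows with manager_id in {14}; recursion stops.
Total rows emitted: 5.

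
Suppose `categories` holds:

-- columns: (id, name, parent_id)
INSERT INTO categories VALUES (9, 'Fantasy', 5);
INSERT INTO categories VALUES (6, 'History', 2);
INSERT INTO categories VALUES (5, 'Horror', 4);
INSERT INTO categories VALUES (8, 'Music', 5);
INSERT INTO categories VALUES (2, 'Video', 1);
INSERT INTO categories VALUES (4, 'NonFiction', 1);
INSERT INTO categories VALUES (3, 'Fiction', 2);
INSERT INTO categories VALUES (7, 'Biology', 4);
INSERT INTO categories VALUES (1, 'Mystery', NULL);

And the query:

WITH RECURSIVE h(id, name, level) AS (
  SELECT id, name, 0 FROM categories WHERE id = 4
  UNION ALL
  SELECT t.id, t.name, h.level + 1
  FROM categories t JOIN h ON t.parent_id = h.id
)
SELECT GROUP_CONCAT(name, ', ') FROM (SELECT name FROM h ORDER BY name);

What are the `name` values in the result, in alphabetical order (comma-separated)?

Base: id=4 (NonFiction) at level 0.
Iteration 1: rows with parent_id in {4} -> Horror (id 5, level 1), Biology (id 7, level 1).
Iteration 2: rows with parent_id in {5,7} -> Music (id 8, level 2), Fantasy (id 9, level 2).
Iteration 3: no rows with parent_id in {8,9}; recursion stops.

Biology, Fantasy, Horror, Music, NonFiction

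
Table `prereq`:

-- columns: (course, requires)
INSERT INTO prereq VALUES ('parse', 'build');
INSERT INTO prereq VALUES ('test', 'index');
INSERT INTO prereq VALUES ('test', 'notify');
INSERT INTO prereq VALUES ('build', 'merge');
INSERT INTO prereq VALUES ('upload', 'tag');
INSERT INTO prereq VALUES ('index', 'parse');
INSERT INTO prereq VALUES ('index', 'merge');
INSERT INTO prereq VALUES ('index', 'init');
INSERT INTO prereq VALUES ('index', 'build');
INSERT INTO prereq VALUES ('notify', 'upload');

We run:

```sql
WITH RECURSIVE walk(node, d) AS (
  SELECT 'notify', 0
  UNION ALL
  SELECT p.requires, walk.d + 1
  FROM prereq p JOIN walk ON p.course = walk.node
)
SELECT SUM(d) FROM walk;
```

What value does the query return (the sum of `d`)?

Base: (notify, d=0).
Iteration 1: edges from {notify} -> (upload, d=1).
Iteration 2: edges from {upload} -> (tag, d=2).
Iteration 3: no outgoing edges from {tag}; recursion stops.
SUM(d) = 0 + 1 + 2 = 3.

3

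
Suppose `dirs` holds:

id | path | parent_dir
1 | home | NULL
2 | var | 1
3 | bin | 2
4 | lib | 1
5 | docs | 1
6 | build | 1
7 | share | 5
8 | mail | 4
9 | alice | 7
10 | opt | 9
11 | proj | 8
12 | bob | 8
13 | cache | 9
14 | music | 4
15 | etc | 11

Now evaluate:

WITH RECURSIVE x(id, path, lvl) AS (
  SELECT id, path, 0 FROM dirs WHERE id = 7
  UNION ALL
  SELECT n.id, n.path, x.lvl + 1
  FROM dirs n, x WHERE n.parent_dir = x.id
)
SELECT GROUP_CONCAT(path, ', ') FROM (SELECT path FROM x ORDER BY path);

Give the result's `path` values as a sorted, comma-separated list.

alice, cache, opt, share

Base: id=7 (share) at lvl 0.
Iteration 1: rows with parent_dir in {7} -> alice (id 9, lvl 1).
Iteration 2: rows with parent_dir in {9} -> opt (id 10, lvl 2), cache (id 13, lvl 2).
Iteration 3: no rows with parent_dir in {10,13}; recursion stops.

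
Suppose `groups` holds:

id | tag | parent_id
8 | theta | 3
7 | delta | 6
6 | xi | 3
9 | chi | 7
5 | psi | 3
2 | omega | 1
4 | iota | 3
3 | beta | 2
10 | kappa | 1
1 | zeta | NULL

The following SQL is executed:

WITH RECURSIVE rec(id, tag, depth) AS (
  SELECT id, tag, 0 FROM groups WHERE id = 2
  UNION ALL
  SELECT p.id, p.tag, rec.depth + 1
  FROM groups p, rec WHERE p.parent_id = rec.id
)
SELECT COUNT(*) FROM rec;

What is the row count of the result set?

Base: id=2 (omega) at depth 0.
Iteration 1: rows with parent_id in {2} -> beta (id 3, depth 1).
Iteration 2: rows with parent_id in {3} -> iota (id 4, depth 2), psi (id 5, depth 2), xi (id 6, depth 2), theta (id 8, depth 2).
Iteration 3: rows with parent_id in {4,5,6,8} -> delta (id 7, depth 3).
Iteration 4: rows with parent_id in {7} -> chi (id 9, depth 4).
Iteration 5: no rows with parent_id in {9}; recursion stops.
Total rows emitted: 8.

8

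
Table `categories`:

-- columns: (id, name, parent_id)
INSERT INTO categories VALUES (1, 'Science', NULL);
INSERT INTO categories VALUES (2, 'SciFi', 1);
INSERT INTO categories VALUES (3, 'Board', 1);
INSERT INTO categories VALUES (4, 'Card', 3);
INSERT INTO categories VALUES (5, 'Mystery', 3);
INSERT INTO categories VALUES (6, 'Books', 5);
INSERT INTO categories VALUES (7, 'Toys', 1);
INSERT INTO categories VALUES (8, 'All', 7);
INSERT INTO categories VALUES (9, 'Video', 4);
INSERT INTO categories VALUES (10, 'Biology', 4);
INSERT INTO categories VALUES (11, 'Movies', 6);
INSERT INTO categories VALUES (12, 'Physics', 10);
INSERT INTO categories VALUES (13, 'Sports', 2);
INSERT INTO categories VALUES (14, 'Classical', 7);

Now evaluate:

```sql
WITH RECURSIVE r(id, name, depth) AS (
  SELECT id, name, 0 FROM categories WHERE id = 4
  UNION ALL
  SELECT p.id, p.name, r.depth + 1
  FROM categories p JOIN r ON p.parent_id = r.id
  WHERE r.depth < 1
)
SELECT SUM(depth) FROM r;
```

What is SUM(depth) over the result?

Base: id=4 (Card) at depth 0.
Iteration 1: rows with parent_id in {4} -> Video (id 9, depth 1), Biology (id 10, depth 1).
Iteration 2: depth < 1 fails for all current rows; recursion stops.
SUM(depth) = 0 + 1 + 1 = 2.

2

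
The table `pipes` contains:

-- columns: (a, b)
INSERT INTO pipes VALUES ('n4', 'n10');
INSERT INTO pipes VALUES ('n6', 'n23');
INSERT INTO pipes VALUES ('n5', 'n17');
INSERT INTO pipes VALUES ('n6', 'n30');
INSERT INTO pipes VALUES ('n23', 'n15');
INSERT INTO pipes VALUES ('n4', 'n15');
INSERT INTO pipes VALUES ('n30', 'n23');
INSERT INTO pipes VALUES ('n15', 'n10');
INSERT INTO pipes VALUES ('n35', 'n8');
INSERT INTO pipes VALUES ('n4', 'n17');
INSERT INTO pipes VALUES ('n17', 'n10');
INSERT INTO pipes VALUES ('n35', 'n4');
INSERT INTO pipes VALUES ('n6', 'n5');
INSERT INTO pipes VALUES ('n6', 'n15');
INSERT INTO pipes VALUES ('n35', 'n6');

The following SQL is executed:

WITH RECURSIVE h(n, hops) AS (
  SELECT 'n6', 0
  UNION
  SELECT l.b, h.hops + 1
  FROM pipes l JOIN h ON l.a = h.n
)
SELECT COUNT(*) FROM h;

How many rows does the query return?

12

Base: (n6, hops=0).
Iteration 1: edges from {n6} -> (n15, hops=1), (n23, hops=1), (n30, hops=1), (n5, hops=1).
Iteration 2: edges from {n15,n23,n30,n5} -> (n10, hops=2), (n15, hops=2), (n17, hops=2), (n23, hops=2).
Iteration 3: edges from {n10,n15,n17,n23} -> (n10, hops=3), (n15, hops=3). [UNION drops 1 duplicate row(s)]
Iteration 4: edges from {n10,n15} -> (n10, hops=4).
Iteration 5: no outgoing edges from {n10}; recursion stops.
Total rows emitted: 12.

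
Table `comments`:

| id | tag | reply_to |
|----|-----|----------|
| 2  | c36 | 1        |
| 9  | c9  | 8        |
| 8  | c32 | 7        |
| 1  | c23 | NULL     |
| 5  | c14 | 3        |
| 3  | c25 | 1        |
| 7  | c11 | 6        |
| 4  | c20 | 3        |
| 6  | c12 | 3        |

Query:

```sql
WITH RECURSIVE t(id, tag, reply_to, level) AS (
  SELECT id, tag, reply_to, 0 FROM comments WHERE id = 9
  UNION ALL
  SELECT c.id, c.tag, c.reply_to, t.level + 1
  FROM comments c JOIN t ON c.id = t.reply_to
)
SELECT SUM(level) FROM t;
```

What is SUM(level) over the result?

Base: id=9 (c9), reply_to=8, level 0.
Iteration 1: join on id=8 -> c32 (id 8, reply_to=7, level 1).
Iteration 2: join on id=7 -> c11 (id 7, reply_to=6, level 2).
Iteration 3: join on id=6 -> c12 (id 6, reply_to=3, level 3).
Iteration 4: join on id=3 -> c25 (id 3, reply_to=1, level 4).
Iteration 5: join on id=1 -> c23 (id 1, reply_to=NULL, level 5).
Iteration 6: reply_to is NULL; no match; recursion stops.
SUM(level) = 0 + 1 + 2 + 3 + 4 + 5 = 15.

15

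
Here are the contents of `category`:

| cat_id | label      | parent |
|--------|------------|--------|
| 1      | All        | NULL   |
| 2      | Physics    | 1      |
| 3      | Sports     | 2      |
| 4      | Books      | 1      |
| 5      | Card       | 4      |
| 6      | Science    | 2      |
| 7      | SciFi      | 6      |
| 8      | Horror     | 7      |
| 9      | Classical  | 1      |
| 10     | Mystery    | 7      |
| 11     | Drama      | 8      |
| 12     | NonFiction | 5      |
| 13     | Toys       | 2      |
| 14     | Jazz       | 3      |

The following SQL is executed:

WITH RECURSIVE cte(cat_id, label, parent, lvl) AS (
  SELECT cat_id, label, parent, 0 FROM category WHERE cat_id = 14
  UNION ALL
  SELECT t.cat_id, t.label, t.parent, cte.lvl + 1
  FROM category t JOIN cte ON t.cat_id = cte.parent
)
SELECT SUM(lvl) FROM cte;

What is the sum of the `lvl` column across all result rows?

Base: cat_id=14 (Jazz), parent=3, lvl 0.
Iteration 1: join on cat_id=3 -> Sports (id 3, parent=2, lvl 1).
Iteration 2: join on cat_id=2 -> Physics (id 2, parent=1, lvl 2).
Iteration 3: join on cat_id=1 -> All (id 1, parent=NULL, lvl 3).
Iteration 4: parent is NULL; no match; recursion stops.
SUM(lvl) = 0 + 1 + 2 + 3 = 6.

6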